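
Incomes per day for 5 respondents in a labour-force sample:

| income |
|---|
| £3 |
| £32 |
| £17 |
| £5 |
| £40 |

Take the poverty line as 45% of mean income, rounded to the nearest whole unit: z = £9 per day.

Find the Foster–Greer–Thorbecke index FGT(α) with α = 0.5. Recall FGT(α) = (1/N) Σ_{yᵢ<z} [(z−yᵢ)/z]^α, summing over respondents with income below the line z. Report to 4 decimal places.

Incomes under z: £3, £5 (q = 2 of N = 5).
Shortfall ratios: (9−3)/9 = 0.6667; (9−5)/9 = 0.4444.
Raised to α = 0.5: 0.81650; 0.66667.
Sum = 1.483163; FGT(0.5) = 1.483163 / 5 = 0.2966.

0.2966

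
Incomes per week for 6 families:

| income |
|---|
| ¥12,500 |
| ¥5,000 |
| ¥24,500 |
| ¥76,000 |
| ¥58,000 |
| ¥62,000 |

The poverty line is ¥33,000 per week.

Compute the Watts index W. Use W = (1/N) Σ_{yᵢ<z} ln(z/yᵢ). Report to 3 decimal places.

0.526

Below the line: ¥5,000, ¥12,500, ¥24,500 (q = 3 of N = 6).
ln(z/y) terms: ln(33000/5000) = 1.8871; ln(33000/12500) = 0.9708; ln(33000/24500) = 0.2978.
W = 3.155683 / 6 = 0.526.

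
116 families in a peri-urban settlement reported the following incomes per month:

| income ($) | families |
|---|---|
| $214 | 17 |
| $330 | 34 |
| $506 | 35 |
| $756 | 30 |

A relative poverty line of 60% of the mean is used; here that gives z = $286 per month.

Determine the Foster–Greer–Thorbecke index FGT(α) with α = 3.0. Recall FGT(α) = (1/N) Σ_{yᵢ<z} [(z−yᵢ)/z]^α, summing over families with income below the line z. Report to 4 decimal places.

0.0023

Below the line: 17×$214 (q = 17 of N = 116).
Gap ratios (z−y)/z: (286−214)/286 = 0.2517 (×17).
Raised to α = 3.0: 0.01596 (×17).
Sum = 0.271237; FGT(3.0) = 0.271237 / 116 = 0.0023.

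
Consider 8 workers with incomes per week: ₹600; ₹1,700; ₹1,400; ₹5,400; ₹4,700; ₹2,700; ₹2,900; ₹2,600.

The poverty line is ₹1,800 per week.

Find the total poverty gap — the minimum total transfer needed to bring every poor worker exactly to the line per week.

Below the line: ₹600, ₹1,400, ₹1,700 (q = 3 of N = 8).
Individual gaps: 1800−600 = 1200; 1800−1400 = 400; 1800−1700 = 100.
Aggregate gap = ₹1,700.

₹1,700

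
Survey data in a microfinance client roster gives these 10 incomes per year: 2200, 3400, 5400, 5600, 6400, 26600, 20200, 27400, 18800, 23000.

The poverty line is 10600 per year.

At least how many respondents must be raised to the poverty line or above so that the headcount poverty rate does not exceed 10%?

4

Currently q = 5 of N = 10 are below the line (H = 0.500).
A headcount ratio of at most 10% allows at most ⌊0.10 × 10⌋ = 1 poor respondents.
So at least 5 − 1 = 4 must be lifted.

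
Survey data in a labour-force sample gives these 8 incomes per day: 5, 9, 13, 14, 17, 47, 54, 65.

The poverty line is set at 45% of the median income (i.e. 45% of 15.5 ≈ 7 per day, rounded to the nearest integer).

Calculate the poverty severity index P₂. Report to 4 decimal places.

0.0102

Below the line: 5 (q = 1 of N = 8).
Normalized shortfalls: (7−5)/7 = 0.2857.
Squared: 0.0816.
Sum = 0.081633; P₂ = 0.081633 / 8 = 0.0102.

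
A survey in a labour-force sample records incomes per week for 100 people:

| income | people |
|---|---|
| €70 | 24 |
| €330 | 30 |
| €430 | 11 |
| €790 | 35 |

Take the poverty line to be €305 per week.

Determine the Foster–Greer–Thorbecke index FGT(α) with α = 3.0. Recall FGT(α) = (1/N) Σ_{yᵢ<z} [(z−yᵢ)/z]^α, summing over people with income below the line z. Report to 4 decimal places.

0.1098

Below z: 24×€70 (q = 24 of N = 100).
Relative gaps: (305−70)/305 = 0.7705 (×24).
Raised to α = 3.0: 0.45741 (×24).
Sum = 10.977800; FGT(3.0) = 10.977800 / 100 = 0.1098.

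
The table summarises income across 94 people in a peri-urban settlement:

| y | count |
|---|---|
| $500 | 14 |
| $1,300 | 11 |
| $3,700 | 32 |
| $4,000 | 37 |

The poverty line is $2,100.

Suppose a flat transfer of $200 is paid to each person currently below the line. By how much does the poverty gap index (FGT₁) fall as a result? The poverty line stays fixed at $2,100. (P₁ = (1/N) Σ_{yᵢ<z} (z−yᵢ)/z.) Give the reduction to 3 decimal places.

Before: below the line — 14×$500, 11×$1,300; poverty gap index (FGT₁) = 0.15805.
After the $200 transfer: below the line — 14×$700, 11×$1,500; poverty gap index (FGT₁) = 0.13273.
Reduction = 0.15805 − 0.13273 = 0.025.

0.025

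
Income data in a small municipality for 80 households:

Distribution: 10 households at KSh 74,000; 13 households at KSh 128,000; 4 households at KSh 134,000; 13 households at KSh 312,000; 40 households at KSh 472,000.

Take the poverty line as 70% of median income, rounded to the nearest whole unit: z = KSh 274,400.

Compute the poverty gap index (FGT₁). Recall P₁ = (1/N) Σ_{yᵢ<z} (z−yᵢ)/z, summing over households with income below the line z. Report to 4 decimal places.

0.2036

Below the line: 10×KSh 74,000, 13×KSh 128,000, 4×KSh 134,000 (q = 27 of N = 80).
Normalized shortfalls: (274400−74000)/274400 = 0.7303 (×10); (274400−128000)/274400 = 0.5335 (×13); (274400−134000)/274400 = 0.5117 (×4).
Sum of shortfalls = 16.285714; P₁ averages over all N: 16.285714 / 80 = 0.2036.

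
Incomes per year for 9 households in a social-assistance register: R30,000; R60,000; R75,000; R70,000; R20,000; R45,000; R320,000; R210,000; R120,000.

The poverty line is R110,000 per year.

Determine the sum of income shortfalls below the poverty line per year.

R360,000

Below the line: R20,000, R30,000, R45,000, R60,000, R70,000, R75,000 (q = 6 of N = 9).
Individual gaps: 110000−20000 = 90000; 110000−30000 = 80000; 110000−45000 = 65000; 110000−60000 = 50000; 110000−70000 = 40000; 110000−75000 = 35000.
Aggregate gap = R360,000.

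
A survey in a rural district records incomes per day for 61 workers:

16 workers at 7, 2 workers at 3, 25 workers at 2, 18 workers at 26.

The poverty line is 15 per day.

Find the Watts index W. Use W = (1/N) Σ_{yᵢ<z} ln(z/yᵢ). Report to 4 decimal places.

Incomes under z: 25×2, 2×3, 16×7 (q = 43 of N = 61).
Log gaps: ln(15/2) = 2.0149 (×25); ln(15/3) = 1.6094 (×2); ln(15/7) = 0.7621 (×16).
W = 65.785692 / 61 = 1.0785.

1.0785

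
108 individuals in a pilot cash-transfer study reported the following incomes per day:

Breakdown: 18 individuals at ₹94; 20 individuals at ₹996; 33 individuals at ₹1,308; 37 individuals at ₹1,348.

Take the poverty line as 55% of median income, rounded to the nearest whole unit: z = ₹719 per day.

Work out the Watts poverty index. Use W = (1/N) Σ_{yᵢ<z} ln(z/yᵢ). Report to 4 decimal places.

Poor units: 18×₹94 (q = 18 of N = 108).
Log shortfalls: ln(719/94) = 2.0346 (×18).
W = 36.622198 / 108 = 0.3391.

0.3391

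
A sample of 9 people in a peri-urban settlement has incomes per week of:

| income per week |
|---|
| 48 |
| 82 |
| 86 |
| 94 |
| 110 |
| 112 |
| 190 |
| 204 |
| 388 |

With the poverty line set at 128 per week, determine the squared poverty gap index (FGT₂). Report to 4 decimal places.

Below z: 48, 82, 86, 94, 110, 112 (q = 6 of N = 9).
Shortfall ratios: (128−48)/128 = 0.6250; (128−82)/128 = 0.3594; (128−86)/128 = 0.3281; (128−94)/128 = 0.2656; (128−110)/128 = 0.1406; (128−112)/128 = 0.1250.
Squared: 0.3906; 0.1292; 0.1077; 0.0706; 0.0198; 0.0156.
Sum = 0.733398; P₂ = 0.733398 / 9 = 0.0815.

0.0815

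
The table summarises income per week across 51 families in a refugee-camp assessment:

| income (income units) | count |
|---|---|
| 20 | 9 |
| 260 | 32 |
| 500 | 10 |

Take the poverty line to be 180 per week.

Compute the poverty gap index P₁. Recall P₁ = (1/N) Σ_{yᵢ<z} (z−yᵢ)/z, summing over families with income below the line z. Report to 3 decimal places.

0.157

Below z: 9×20 (q = 9 of N = 51).
Normalized shortfalls: (180−20)/180 = 0.8889 (×9).
Sum of shortfalls = 8.000000; P₁ averages over all N: 8.000000 / 51 = 0.157.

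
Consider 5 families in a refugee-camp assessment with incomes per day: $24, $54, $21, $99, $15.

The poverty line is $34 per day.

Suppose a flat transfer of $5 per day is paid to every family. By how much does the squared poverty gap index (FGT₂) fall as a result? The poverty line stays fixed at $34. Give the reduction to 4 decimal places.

Before: below the line — $15, $21, $24; squared poverty gap index (FGT₂) = 0.108997.
After the $5 transfer: below the line — $20, $26, $29; squared poverty gap index (FGT₂) = 0.049308.
Reduction = 0.108997 − 0.049308 = 0.0597.

0.0597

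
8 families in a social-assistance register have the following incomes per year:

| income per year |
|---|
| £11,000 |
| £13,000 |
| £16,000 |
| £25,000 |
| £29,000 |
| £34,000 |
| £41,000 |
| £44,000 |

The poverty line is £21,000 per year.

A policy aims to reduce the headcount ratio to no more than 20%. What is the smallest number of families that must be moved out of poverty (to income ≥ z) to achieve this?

Currently q = 3 of N = 8 are below the line (H = 0.375).
A headcount ratio of at most 20% allows at most ⌊0.20 × 8⌋ = 1 poor families.
So at least 3 − 1 = 2 must be lifted.

2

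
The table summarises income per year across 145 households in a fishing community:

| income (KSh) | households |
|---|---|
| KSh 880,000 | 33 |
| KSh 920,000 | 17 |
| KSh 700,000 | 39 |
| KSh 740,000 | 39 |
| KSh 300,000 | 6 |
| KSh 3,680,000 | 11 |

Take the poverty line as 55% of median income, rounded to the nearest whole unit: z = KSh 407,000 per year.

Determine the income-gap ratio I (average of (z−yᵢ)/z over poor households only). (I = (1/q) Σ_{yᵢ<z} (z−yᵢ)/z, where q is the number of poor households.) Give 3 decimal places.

Below z: 6×KSh 300,000 (q = 6 of N = 145).
Shortfall ratios (z−y)/z: 0.2629 (×6); sum = 1.577396.
I averages over the q = 6 poor units only: 1.577396 / 6 = 0.263.

0.263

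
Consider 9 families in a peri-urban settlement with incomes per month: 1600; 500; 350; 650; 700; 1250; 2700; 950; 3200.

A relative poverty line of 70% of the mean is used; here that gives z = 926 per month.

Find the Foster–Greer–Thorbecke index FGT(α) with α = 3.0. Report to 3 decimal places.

0.042

Below z: 350, 500, 650, 700 (q = 4 of N = 9).
Gap ratios (z−y)/z: (926−350)/926 = 0.6220; (926−500)/926 = 0.4600; (926−650)/926 = 0.2981; (926−700)/926 = 0.2441.
Raised to α = 3.0: 0.24068; 0.09736; 0.02648; 0.01454.
Sum = 0.379057; FGT(3.0) = 0.379057 / 9 = 0.042.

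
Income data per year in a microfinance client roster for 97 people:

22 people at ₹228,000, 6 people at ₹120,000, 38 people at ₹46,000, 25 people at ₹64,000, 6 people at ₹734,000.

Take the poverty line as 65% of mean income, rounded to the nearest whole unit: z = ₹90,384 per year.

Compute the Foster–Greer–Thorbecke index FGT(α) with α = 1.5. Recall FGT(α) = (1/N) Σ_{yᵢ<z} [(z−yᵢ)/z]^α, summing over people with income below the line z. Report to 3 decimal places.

Poor units: 38×₹46,000, 25×₹64,000 (q = 63 of N = 97).
Gap ratios (z−y)/z: (90384−46000)/90384 = 0.4911 (×38); (90384−64000)/90384 = 0.2919 (×25).
Raised to α = 1.5: 0.34411 (×38); 0.15772 (×25).
Sum = 17.019212; FGT(1.5) = 17.019212 / 97 = 0.175.

0.175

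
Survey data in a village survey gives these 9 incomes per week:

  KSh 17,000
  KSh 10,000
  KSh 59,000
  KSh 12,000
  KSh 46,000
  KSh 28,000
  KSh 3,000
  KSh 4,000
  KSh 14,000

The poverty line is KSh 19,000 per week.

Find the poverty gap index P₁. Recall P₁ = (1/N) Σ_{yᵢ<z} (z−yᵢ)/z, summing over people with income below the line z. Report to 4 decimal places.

0.3158

Below the line: KSh 3,000, KSh 4,000, KSh 10,000, KSh 12,000, KSh 14,000, KSh 17,000 (q = 6 of N = 9).
Gap ratios (z−y)/z: (19000−3000)/19000 = 0.8421; (19000−4000)/19000 = 0.7895; (19000−10000)/19000 = 0.4737; (19000−12000)/19000 = 0.3684; (19000−14000)/19000 = 0.2632; (19000−17000)/19000 = 0.1053.
Σ = 2.842105. Dividing by the full population N = 9 gives P₁ = 0.3158.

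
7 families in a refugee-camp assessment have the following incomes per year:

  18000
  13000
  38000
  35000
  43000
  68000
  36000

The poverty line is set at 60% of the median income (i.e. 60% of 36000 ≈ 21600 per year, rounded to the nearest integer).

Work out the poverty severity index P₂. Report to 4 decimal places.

Poor units: 13000, 18000 (q = 2 of N = 7).
Gap ratios (z−y)/z: (21600−13000)/21600 = 0.3981; (21600−18000)/21600 = 0.1667.
Squared: 0.1585; 0.0278.
Sum = 0.186300; P₂ = 0.186300 / 7 = 0.0266.

0.0266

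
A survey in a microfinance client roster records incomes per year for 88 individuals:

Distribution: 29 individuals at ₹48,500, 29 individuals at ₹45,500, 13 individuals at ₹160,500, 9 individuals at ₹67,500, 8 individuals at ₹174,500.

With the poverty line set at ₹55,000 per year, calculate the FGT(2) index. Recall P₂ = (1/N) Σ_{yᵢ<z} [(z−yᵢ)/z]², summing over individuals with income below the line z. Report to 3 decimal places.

Below z: 29×₹45,500, 29×₹48,500 (q = 58 of N = 88).
Relative gaps: (55000−45500)/55000 = 0.1727 (×29); (55000−48500)/55000 = 0.1182 (×29).
Squared: 0.0298 (×29); 0.0140 (×29).
Sum = 1.270248; P₂ = 1.270248 / 88 = 0.014.

0.014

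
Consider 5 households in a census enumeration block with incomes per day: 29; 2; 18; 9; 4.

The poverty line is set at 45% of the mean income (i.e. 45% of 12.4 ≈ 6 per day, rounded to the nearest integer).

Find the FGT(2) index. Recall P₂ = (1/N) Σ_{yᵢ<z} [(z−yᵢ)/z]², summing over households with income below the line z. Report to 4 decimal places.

0.1111

Poor units: 2, 4 (q = 2 of N = 5).
Shortfall ratios: (6−2)/6 = 0.6667; (6−4)/6 = 0.3333.
Squared: 0.4444; 0.1111.
Sum = 0.555556; P₂ = 0.555556 / 5 = 0.1111.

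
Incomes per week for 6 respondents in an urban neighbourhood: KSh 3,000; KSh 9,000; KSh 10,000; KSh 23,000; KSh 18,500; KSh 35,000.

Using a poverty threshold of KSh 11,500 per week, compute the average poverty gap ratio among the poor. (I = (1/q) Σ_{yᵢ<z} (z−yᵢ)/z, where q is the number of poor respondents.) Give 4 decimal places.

0.3623

Below z: KSh 3,000, KSh 9,000, KSh 10,000 (q = 3 of N = 6).
Shortfall ratios (z−y)/z: 0.7391, 0.2174, 0.1304; sum = 1.086957.
The income-gap ratio divides by q (the poor only): 1.086957 / 3 = 0.3623.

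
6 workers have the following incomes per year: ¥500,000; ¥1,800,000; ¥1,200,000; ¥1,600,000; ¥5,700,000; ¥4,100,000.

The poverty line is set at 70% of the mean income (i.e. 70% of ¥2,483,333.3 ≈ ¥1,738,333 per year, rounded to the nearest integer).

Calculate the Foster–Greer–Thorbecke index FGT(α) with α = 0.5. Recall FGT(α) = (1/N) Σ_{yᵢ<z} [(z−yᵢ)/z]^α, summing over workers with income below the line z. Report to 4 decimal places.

Poor units: ¥500,000, ¥1,200,000, ¥1,600,000 (q = 3 of N = 6).
Normalized shortfalls: (1738333−500000)/1738333 = 0.7124; (1738333−1200000)/1738333 = 0.3097; (1738333−1600000)/1738333 = 0.0796.
Raised to α = 0.5: 0.84402; 0.55649; 0.28210.
Sum = 1.682607; FGT(0.5) = 1.682607 / 6 = 0.2804.

0.2804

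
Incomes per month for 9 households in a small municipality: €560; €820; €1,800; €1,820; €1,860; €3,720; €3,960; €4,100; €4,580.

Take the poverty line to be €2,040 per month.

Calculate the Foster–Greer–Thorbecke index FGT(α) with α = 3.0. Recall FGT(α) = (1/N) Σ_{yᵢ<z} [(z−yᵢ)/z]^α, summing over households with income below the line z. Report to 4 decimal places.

0.0666

Below z: €560, €820, €1,800, €1,820, €1,860 (q = 5 of N = 9).
Gap ratios (z−y)/z: (2040−560)/2040 = 0.7255; (2040−820)/2040 = 0.5980; (2040−1800)/2040 = 0.1176; (2040−1820)/2040 = 0.1078; (2040−1860)/2040 = 0.0882.
Raised to α = 3.0: 0.38185; 0.21389; 0.00163; 0.00125; 0.00069.
Sum = 0.599310; FGT(3.0) = 0.599310 / 9 = 0.0666.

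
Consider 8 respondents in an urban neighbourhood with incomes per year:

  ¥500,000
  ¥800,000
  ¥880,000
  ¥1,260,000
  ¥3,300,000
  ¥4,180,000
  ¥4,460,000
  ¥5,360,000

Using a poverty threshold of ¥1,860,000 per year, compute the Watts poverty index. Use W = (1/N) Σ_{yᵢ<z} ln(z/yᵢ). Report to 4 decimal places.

Below z: ¥500,000, ¥800,000, ¥880,000, ¥1,260,000 (q = 4 of N = 8).
ln(z/y) terms: ln(1860000/500000) = 1.3137; ln(1860000/800000) = 0.8437; ln(1860000/880000) = 0.7484; ln(1860000/1260000) = 0.3895.
W = 3.295318 / 8 = 0.4119.

0.4119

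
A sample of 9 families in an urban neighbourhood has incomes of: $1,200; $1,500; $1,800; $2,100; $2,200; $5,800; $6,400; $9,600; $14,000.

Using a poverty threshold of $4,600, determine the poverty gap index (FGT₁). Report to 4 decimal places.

0.3430

Poor units: $1,200, $1,500, $1,800, $2,100, $2,200 (q = 5 of N = 9).
Shortfall ratios: (4600−1200)/4600 = 0.7391; (4600−1500)/4600 = 0.6739; (4600−1800)/4600 = 0.6087; (4600−2100)/4600 = 0.5435; (4600−2200)/4600 = 0.5217.
Σ = 3.086957. Dividing by the full population N = 9 gives P₁ = 0.3430.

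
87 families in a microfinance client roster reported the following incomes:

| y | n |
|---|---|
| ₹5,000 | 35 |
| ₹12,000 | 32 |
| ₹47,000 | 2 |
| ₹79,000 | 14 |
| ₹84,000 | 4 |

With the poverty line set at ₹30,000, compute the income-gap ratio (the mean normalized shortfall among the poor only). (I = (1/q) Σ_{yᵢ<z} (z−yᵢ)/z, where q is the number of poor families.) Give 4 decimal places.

0.7219

Incomes under z: 35×₹5,000, 32×₹12,000 (q = 67 of N = 87).
Relative gaps: 0.8333 (×35), 0.6000 (×32); sum = 48.366667.
I averages over the q = 67 poor units only: 48.366667 / 67 = 0.7219.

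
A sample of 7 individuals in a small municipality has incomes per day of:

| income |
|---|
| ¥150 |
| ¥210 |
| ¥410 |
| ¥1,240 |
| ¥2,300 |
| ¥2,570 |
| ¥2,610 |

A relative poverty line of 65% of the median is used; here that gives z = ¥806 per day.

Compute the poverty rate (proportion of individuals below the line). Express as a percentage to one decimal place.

3 of the 7 individuals have income below ¥806.
H = 3/7 = 42.9%.

42.9%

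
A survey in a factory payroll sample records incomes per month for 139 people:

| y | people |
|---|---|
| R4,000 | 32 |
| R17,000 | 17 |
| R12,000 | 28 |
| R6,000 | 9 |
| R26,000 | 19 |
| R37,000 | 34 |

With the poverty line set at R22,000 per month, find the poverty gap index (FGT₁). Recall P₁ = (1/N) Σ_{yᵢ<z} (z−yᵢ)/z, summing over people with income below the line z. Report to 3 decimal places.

0.355

Incomes under z: 32×R4,000, 9×R6,000, 28×R12,000, 17×R17,000 (q = 86 of N = 139).
Gap ratios (z−y)/z: (22000−4000)/22000 = 0.8182 (×32); (22000−6000)/22000 = 0.7273 (×9); (22000−12000)/22000 = 0.4545 (×28); (22000−17000)/22000 = 0.2273 (×17).
Sum of shortfalls = 49.318182; P₁ averages over all N: 49.318182 / 139 = 0.355.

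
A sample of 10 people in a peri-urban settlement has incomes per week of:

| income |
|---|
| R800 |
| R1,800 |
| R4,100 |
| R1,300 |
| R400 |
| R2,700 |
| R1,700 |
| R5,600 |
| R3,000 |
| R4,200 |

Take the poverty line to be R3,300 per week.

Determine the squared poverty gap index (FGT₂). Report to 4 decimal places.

Below z: R400, R800, R1,300, R1,700, R1,800, R2,700, R3,000 (q = 7 of N = 10).
Gap ratios (z−y)/z: (3300−400)/3300 = 0.8788; (3300−800)/3300 = 0.7576; (3300−1300)/3300 = 0.6061; (3300−1700)/3300 = 0.4848; (3300−1800)/3300 = 0.4545; (3300−2700)/3300 = 0.1818; (3300−3000)/3300 = 0.0909.
Squared: 0.7723; 0.5739; 0.3673; 0.2351; 0.2066; 0.0331; 0.0083.
Sum = 2.196511; P₂ = 2.196511 / 10 = 0.2197.

0.2197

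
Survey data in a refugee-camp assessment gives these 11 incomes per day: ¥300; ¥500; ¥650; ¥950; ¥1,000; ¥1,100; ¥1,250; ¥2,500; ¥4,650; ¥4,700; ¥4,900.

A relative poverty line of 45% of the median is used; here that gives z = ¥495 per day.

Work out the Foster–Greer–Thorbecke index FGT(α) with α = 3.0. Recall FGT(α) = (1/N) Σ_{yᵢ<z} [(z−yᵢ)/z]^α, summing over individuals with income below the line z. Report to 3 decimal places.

Poor units: ¥300 (q = 1 of N = 11).
Normalized shortfalls: (495−300)/495 = 0.3939.
Raised to α = 3.0: 0.06113.
Sum = 0.061135; FGT(3.0) = 0.061135 / 11 = 0.006.

0.006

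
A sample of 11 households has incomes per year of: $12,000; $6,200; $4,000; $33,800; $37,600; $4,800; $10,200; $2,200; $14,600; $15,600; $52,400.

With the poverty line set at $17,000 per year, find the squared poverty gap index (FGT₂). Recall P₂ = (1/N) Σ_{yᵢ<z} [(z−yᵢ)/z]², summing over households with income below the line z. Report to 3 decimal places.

Below z: $2,200, $4,000, $4,800, $6,200, $10,200, $12,000, $14,600, $15,600 (q = 8 of N = 11).
Gap ratios (z−y)/z: (17000−2200)/17000 = 0.8706; (17000−4000)/17000 = 0.7647; (17000−4800)/17000 = 0.7176; (17000−6200)/17000 = 0.6353; (17000−10200)/17000 = 0.4000; (17000−12000)/17000 = 0.2941; (17000−14600)/17000 = 0.1412; (17000−15600)/17000 = 0.0824.
Squared: 0.7579; 0.5848; 0.5150; 0.4036; 0.1600; 0.0865; 0.0199; 0.0068.
Sum = 2.534533; P₂ = 2.534533 / 11 = 0.230.

0.230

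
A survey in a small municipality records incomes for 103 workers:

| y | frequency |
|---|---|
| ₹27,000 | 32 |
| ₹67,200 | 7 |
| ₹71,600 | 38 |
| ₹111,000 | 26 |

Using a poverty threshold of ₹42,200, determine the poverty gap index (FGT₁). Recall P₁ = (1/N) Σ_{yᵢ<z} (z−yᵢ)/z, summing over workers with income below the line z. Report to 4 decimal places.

Below z: 32×₹27,000 (q = 32 of N = 103).
Gap ratios (z−y)/z: (42200−27000)/42200 = 0.3602 (×32).
Sum of shortfalls = 11.526066; P₁ averages over all N: 11.526066 / 103 = 0.1119.

0.1119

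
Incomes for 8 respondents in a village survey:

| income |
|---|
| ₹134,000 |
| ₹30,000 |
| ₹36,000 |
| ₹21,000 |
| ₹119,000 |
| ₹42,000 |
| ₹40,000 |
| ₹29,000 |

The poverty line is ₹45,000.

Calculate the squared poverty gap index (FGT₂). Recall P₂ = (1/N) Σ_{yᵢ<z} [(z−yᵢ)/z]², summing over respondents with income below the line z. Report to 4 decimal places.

Below z: ₹21,000, ₹29,000, ₹30,000, ₹36,000, ₹40,000, ₹42,000 (q = 6 of N = 8).
Relative gaps: (45000−21000)/45000 = 0.5333; (45000−29000)/45000 = 0.3556; (45000−30000)/45000 = 0.3333; (45000−36000)/45000 = 0.2000; (45000−40000)/45000 = 0.1111; (45000−42000)/45000 = 0.0667.
Squared: 0.2844; 0.1264; 0.1111; 0.0400; 0.0123; 0.0044.
Sum = 0.578765; P₂ = 0.578765 / 8 = 0.0723.

0.0723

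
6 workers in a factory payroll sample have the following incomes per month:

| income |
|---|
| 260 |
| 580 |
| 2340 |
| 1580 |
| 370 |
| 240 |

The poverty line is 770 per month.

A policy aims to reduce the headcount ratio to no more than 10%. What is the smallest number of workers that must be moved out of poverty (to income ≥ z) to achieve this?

Currently q = 4 of N = 6 are below the line (H = 0.667).
A headcount ratio of at most 10% allows at most ⌊0.10 × 6⌋ = 0 poor workers.
So at least 4 − 0 = 4 must be lifted.

4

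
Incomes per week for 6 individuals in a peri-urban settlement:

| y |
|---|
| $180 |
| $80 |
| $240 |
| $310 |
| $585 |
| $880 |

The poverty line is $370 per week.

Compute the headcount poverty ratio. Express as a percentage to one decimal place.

66.7%

4 of the 6 individuals have income below $370.
H = 4/6 = 66.7%.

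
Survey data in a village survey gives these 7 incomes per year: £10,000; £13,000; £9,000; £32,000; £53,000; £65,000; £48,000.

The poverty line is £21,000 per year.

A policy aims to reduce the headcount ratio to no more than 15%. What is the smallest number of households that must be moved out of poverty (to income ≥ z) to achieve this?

2

Currently q = 3 of N = 7 are below the line (H = 0.429).
A headcount ratio of at most 15% allows at most ⌊0.15 × 7⌋ = 1 poor households.
So at least 3 − 1 = 2 must be lifted.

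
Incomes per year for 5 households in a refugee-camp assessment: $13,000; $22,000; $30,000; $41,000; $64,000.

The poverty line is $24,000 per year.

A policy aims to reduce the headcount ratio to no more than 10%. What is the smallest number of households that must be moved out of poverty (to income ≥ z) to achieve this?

2

Currently q = 2 of N = 5 are below the line (H = 0.400).
A headcount ratio of at most 10% allows at most ⌊0.10 × 5⌋ = 0 poor households.
So at least 2 − 0 = 2 must be lifted.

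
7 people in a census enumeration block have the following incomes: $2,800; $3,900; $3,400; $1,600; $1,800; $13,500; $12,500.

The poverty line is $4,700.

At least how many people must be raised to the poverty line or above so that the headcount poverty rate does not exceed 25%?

4

Currently q = 5 of N = 7 are below the line (H = 0.714).
A headcount ratio of at most 25% allows at most ⌊0.25 × 7⌋ = 1 poor people.
So at least 5 − 1 = 4 must be lifted.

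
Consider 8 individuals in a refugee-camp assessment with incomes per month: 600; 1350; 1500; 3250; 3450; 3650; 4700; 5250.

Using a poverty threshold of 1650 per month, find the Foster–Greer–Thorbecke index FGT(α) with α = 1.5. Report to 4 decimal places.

Below z: 600, 1350, 1500 (q = 3 of N = 8).
Relative gaps: (1650−600)/1650 = 0.6364; (1650−1350)/1650 = 0.1818; (1650−1500)/1650 = 0.0909.
Raised to α = 1.5: 0.50764; 0.07753; 0.02741.
Sum = 0.612580; FGT(1.5) = 0.612580 / 8 = 0.0766.

0.0766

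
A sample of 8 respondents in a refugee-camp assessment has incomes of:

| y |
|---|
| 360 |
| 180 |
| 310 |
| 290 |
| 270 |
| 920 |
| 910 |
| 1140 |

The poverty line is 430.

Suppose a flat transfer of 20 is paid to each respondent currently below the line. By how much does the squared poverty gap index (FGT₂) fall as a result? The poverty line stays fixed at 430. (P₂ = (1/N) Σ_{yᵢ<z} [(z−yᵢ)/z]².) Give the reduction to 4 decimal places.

Before: below the line — 180, 270, 290, 310, 360; squared poverty gap index (FGT₂) = 0.085857.
After the 20 transfer: below the line — 200, 290, 310, 330, 380; squared poverty gap index (FGT₂) = 0.067198.
Reduction = 0.085857 − 0.067198 = 0.0187.

0.0187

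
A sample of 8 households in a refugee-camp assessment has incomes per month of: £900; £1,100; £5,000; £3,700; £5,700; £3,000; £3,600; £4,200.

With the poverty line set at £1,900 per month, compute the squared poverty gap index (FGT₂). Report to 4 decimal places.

0.0568

Incomes under z: £900, £1,100 (q = 2 of N = 8).
Relative gaps: (1900−900)/1900 = 0.5263; (1900−1100)/1900 = 0.4211.
Squared: 0.2770; 0.1773.
Sum = 0.454294; P₂ = 0.454294 / 8 = 0.0568.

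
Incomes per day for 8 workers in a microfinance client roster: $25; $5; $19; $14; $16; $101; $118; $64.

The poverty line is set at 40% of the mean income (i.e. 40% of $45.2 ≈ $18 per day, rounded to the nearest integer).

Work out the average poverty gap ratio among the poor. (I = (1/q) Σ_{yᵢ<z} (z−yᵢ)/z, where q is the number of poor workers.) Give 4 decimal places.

0.3519

Incomes under z: $5, $14, $16 (q = 3 of N = 8).
Shortfall ratios (z−y)/z: 0.7222, 0.2222, 0.1111; sum = 1.055556.
I averages over the q = 3 poor units only: 1.055556 / 3 = 0.3519.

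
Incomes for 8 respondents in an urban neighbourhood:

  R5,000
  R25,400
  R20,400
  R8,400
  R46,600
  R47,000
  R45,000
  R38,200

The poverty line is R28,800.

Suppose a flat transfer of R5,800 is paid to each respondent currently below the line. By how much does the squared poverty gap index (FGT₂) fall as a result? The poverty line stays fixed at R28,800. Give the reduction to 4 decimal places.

0.0785

Before: below the line — R5,000, R8,400, R20,400, R25,400; squared poverty gap index (FGT₂) = 0.160458.
After the R5,800 transfer: below the line — R10,800, R14,200, R26,200; squared poverty gap index (FGT₂) = 0.081971.
Reduction = 0.160458 − 0.081971 = 0.0785.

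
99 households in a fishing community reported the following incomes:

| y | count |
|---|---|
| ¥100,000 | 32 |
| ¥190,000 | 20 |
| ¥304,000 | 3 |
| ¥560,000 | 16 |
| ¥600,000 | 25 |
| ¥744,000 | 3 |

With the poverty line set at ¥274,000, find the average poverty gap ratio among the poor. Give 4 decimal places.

0.5087

Poor units: 32×¥100,000, 20×¥190,000 (q = 52 of N = 99).
Shortfall ratios (z−y)/z: 0.6350 (×32), 0.3066 (×20); sum = 26.452555.
I averages over the q = 52 poor units only: 26.452555 / 52 = 0.5087.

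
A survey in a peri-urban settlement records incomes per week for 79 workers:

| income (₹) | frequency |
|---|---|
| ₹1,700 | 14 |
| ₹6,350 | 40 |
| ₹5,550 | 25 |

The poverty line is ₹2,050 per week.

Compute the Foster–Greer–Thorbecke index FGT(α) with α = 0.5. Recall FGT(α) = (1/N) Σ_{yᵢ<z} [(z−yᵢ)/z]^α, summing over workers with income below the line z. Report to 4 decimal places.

0.0732

Incomes under z: 14×₹1,700 (q = 14 of N = 79).
Gap ratios (z−y)/z: (2050−1700)/2050 = 0.1707 (×14).
Raised to α = 0.5: 0.41320 (×14).
Sum = 5.784757; FGT(0.5) = 5.784757 / 79 = 0.0732.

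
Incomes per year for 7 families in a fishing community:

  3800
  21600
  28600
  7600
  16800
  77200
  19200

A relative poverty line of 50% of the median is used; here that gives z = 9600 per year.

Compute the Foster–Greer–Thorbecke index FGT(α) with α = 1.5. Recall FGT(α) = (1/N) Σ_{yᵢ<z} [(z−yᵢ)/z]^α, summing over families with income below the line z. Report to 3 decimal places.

0.081

Poor units: 3800, 7600 (q = 2 of N = 7).
Normalized shortfalls: (9600−3800)/9600 = 0.6042; (9600−7600)/9600 = 0.2083.
Raised to α = 1.5: 0.46961; 0.09509.
Sum = 0.564698; FGT(1.5) = 0.564698 / 7 = 0.081.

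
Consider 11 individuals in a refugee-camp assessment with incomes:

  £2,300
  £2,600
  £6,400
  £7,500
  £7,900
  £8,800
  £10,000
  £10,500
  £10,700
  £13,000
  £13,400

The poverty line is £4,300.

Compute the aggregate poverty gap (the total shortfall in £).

Incomes under z: £2,300, £2,600 (q = 2 of N = 11).
Individual gaps: 4300−2300 = 2000; 4300−2600 = 1700.
Aggregate gap = £3,700.

£3,700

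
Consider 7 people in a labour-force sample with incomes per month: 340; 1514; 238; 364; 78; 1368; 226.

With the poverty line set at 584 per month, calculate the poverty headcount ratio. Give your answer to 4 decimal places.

5 of the 7 people have income below 584.
H = 5/7 = 0.7143.

0.7143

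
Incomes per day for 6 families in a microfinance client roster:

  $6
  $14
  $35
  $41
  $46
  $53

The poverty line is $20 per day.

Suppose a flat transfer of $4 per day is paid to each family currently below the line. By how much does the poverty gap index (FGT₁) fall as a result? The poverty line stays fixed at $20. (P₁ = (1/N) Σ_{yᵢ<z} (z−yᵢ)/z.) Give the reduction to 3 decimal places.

0.067

Before: below the line — $6, $14; poverty gap index (FGT₁) = 0.16667.
After the $4 transfer: below the line — $10, $18; poverty gap index (FGT₁) = 0.10000.
Reduction = 0.16667 − 0.10000 = 0.067.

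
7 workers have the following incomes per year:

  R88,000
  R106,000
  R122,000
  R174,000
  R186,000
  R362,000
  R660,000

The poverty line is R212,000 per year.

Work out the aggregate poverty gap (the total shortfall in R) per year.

Below the line: R88,000, R106,000, R122,000, R174,000, R186,000 (q = 5 of N = 7).
Individual gaps: 212000−88000 = 124000; 212000−106000 = 106000; 212000−122000 = 90000; 212000−174000 = 38000; 212000−186000 = 26000.
Aggregate gap = R384,000.

R384,000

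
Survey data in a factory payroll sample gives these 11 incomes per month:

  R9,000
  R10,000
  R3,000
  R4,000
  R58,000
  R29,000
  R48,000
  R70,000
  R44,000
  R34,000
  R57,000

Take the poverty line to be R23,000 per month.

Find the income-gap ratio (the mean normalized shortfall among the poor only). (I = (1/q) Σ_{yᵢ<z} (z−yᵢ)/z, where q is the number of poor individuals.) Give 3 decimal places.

Incomes under z: R3,000, R4,000, R9,000, R10,000 (q = 4 of N = 11).
Relative gaps: 0.8696, 0.8261, 0.6087, 0.5652; sum = 2.869565.
I averages over the q = 4 poor units only: 2.869565 / 4 = 0.717.

0.717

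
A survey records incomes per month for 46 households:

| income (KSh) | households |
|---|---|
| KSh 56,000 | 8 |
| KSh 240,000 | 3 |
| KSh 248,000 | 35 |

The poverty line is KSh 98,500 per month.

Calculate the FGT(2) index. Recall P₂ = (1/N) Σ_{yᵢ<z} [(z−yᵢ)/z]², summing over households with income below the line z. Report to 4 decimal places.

0.0324

Incomes under z: 8×KSh 56,000 (q = 8 of N = 46).
Relative gaps: (98500−56000)/98500 = 0.4315 (×8).
Squared: 0.1862 (×8).
Sum = 1.489345; P₂ = 1.489345 / 46 = 0.0324.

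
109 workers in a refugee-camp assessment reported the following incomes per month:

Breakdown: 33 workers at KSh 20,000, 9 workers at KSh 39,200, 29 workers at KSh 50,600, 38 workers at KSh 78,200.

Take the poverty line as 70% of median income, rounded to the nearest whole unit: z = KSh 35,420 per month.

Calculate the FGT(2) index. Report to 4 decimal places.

Poor units: 33×KSh 20,000 (q = 33 of N = 109).
Gap ratios (z−y)/z: (35420−20000)/35420 = 0.4353 (×33).
Squared: 0.1895 (×33).
Sum = 6.254399; P₂ = 6.254399 / 109 = 0.0574.

0.0574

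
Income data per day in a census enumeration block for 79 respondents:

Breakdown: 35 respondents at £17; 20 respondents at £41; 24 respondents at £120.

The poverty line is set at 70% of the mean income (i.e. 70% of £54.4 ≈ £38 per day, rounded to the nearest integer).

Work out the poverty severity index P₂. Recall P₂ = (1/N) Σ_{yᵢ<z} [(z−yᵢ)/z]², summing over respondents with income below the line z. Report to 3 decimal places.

Below the line: 35×£17 (q = 35 of N = 79).
Relative gaps: (38−17)/38 = 0.5526 (×35).
Squared: 0.3054 (×35).
Sum = 10.689058; P₂ = 10.689058 / 79 = 0.135.

0.135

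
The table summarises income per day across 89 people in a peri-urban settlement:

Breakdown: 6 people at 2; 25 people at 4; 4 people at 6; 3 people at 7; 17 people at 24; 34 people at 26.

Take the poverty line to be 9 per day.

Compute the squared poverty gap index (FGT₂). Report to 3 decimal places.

0.134

Below the line: 6×2, 25×4, 4×6, 3×7 (q = 38 of N = 89).
Gap ratios (z−y)/z: (9−2)/9 = 0.7778 (×6); (9−4)/9 = 0.5556 (×25); (9−6)/9 = 0.3333 (×4); (9−7)/9 = 0.2222 (×3).
Squared: 0.6049 (×6); 0.3086 (×25); 0.1111 (×4); 0.0494 (×3).
Sum = 11.938272; P₂ = 11.938272 / 89 = 0.134.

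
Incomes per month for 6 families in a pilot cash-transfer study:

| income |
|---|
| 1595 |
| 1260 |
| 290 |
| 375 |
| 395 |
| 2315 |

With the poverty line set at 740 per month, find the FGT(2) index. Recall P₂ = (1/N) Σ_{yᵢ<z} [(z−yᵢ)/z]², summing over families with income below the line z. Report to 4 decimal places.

0.1384

Poor units: 290, 375, 395 (q = 3 of N = 6).
Shortfall ratios: (740−290)/740 = 0.6081; (740−375)/740 = 0.4932; (740−395)/740 = 0.4662.
Squared: 0.3698; 0.2433; 0.2174.
Sum = 0.830442; P₂ = 0.830442 / 6 = 0.1384.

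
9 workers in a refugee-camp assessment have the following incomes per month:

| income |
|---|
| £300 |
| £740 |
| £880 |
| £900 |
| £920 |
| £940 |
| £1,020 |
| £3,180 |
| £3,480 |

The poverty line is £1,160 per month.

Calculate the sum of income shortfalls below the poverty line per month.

Incomes under z: £300, £740, £880, £900, £920, £940, £1,020 (q = 7 of N = 9).
Individual gaps: 1160−300 = 860; 1160−740 = 420; 1160−880 = 280; 1160−900 = 260; 1160−920 = 240; 1160−940 = 220; 1160−1020 = 140.
Aggregate gap = £2,420.

£2,420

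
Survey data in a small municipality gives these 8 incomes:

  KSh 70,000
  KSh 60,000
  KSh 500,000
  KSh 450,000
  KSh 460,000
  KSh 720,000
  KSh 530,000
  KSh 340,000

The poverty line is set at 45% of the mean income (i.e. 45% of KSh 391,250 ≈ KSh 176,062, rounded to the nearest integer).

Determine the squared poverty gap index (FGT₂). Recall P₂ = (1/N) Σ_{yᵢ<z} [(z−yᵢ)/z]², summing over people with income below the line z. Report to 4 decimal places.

Incomes under z: KSh 60,000, KSh 70,000 (q = 2 of N = 8).
Shortfall ratios: (176062−60000)/176062 = 0.6592; (176062−70000)/176062 = 0.6024.
Squared: 0.4346; 0.3629.
Sum = 0.797460; P₂ = 0.797460 / 8 = 0.0997.

0.0997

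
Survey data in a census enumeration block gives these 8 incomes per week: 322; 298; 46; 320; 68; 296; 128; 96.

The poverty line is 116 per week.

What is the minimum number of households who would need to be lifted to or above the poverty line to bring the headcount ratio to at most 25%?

Currently q = 3 of N = 8 are below the line (H = 0.375).
A headcount ratio of at most 25% allows at most ⌊0.25 × 8⌋ = 2 poor households.
So at least 3 − 2 = 1 must be lifted.

1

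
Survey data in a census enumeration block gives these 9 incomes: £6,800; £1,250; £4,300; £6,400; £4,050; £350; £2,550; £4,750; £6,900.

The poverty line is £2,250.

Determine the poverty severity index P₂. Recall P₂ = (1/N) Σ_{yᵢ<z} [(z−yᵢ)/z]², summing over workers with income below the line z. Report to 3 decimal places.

0.101

Below the line: £350, £1,250 (q = 2 of N = 9).
Gap ratios (z−y)/z: (2250−350)/2250 = 0.8444; (2250−1250)/2250 = 0.4444.
Squared: 0.7131; 0.1975.
Sum = 0.910617; P₂ = 0.910617 / 9 = 0.101.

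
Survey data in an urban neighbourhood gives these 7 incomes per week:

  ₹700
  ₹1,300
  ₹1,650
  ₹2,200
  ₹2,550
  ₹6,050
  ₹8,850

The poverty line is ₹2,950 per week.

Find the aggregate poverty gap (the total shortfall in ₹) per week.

₹6,350

Below z: ₹700, ₹1,300, ₹1,650, ₹2,200, ₹2,550 (q = 5 of N = 7).
Individual gaps: 2950−700 = 2250; 2950−1300 = 1650; 2950−1650 = 1300; 2950−2200 = 750; 2950−2550 = 400.
Aggregate gap = ₹6,350.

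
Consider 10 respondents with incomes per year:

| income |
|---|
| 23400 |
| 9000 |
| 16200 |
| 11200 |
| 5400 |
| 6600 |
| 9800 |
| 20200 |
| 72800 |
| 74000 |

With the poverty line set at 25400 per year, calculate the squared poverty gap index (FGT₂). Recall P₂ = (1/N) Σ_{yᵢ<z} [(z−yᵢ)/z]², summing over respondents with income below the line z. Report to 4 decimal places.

0.2454

Below the line: 5400, 6600, 9000, 9800, 11200, 16200, 20200, 23400 (q = 8 of N = 10).
Normalized shortfalls: (25400−5400)/25400 = 0.7874; (25400−6600)/25400 = 0.7402; (25400−9000)/25400 = 0.6457; (25400−9800)/25400 = 0.6142; (25400−11200)/25400 = 0.5591; (25400−16200)/25400 = 0.3622; (25400−20200)/25400 = 0.2047; (25400−23400)/25400 = 0.0787.
Squared: 0.6200; 0.5478; 0.4169; 0.3772; 0.3125; 0.1312; 0.0419; 0.0062.
Sum = 2.453779; P₂ = 2.453779 / 10 = 0.2454.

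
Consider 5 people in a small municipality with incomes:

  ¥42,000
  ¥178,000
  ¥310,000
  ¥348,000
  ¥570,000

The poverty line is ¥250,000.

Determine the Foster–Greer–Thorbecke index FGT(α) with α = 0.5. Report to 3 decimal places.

0.290

Incomes under z: ¥42,000, ¥178,000 (q = 2 of N = 5).
Shortfall ratios: (250000−42000)/250000 = 0.8320; (250000−178000)/250000 = 0.2880.
Raised to α = 0.5: 0.91214; 0.53666.
Sum = 1.448797; FGT(0.5) = 1.448797 / 5 = 0.290.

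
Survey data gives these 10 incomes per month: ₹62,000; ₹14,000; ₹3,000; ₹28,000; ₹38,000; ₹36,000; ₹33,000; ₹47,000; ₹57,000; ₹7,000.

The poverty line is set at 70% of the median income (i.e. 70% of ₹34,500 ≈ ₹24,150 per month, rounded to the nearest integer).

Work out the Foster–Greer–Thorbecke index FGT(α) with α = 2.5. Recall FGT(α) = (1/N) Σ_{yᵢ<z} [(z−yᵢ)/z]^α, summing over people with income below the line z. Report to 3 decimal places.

0.126

Poor units: ₹3,000, ₹7,000, ₹14,000 (q = 3 of N = 10).
Shortfall ratios: (24150−3000)/24150 = 0.8758; (24150−7000)/24150 = 0.7101; (24150−14000)/24150 = 0.4203.
Raised to α = 2.5: 0.71777; 0.42498; 0.11452.
Sum = 1.257263; FGT(2.5) = 1.257263 / 10 = 0.126.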